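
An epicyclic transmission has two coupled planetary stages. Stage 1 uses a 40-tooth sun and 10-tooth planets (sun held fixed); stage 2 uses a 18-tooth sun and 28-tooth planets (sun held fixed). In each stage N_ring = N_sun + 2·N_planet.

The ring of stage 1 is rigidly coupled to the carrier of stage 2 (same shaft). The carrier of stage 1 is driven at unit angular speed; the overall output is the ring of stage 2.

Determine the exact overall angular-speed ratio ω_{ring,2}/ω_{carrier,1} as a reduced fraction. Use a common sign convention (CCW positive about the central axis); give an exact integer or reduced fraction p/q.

Stage 1: N_ring = 40 + 2·10 = 60
Stage 1: 40(ω_s−ω_c) = −60(ω_r−ω_c),  ω_s=0, ω_c=1
Stage 1: ω_r = 1 − (40/60)(0−1) = 5/3
  ⇒ ω_r¹/ω_c¹ = 5/3
Stage 2: N_ring = 18 + 2·28 = 74
Stage 2: 18(ω_s−ω_c) = −74(ω_r−ω_c),  ω_s=0, ω_c=1
Stage 2: ω_r = 1 − (18/74)(0−1) = 46/37
  ⇒ ω_r²/ω_c² = 46/37
Coupling ω_c² = ω_r¹ ⇒ overall = 5/3 × 46/37 = 230/111

230/111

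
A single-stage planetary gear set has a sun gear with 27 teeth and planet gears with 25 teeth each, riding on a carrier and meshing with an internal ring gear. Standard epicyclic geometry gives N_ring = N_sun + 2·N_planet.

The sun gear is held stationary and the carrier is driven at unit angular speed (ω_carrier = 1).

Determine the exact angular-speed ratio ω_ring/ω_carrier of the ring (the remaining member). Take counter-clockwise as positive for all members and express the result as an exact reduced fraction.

104/77

N_ring = 27 + 2·25 = 77
27(ω_s−ω_c) = −77(ω_r−ω_c),  ω_s=0, ω_c=1
ω_r = 1 − (27/77)(0−1) = 104/77
ω_r/ω_c = 104/77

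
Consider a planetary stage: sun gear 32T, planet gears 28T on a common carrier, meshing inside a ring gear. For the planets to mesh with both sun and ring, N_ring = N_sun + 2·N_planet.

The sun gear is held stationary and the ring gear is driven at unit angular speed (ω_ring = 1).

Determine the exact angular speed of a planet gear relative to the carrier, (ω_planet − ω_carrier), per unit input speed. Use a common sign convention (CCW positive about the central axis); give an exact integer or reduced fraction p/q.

88/105

N_ring = 32 + 2·28 = 88
32(ω_s−ω_c) = −88(ω_r−ω_c),  ω_s=0, ω_r=1
32(0−ω_c) = −88(1−ω_c)  ⇒  120ω_c = 88  ⇒  ω_c = 11/15
sun–planet: 32·(0−11/15) = −28·(ω_p−ω_c)  ⇒  ω_p−ω_c = −(32/28)·(-11/15) = 88/105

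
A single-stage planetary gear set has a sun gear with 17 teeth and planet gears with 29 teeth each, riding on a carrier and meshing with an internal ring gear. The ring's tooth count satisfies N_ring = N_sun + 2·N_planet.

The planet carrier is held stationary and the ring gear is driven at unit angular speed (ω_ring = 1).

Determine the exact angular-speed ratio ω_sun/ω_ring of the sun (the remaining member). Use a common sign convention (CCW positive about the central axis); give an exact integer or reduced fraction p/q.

N_ring = 17 + 2·29 = 75
17(ω_s−ω_c) = −75(ω_r−ω_c),  ω_c=0, ω_r=1
ω_s = 0 − (75/17)(1−0) = -75/17
ω_s/ω_r = -75/17

-75/17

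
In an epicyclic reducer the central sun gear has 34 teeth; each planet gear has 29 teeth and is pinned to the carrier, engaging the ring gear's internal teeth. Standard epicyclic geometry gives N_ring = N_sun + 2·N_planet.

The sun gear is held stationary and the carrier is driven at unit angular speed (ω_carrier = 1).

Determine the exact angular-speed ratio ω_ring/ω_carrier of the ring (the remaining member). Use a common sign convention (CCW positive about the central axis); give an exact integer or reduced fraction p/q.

63/46

N_ring = 34 + 2·29 = 92
34(ω_s−ω_c) = −92(ω_r−ω_c),  ω_s=0, ω_c=1
ω_r = 1 − (34/92)(0−1) = 63/46
ω_r/ω_c = 63/46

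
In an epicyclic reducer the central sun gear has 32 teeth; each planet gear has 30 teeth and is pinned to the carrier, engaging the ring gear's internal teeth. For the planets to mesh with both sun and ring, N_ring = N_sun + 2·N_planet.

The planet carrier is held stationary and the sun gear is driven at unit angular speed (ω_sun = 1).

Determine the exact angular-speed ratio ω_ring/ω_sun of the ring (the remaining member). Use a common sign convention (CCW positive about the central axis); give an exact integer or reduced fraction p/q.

-8/23

N_ring = 32 + 2·30 = 92
32(ω_s−ω_c) = −92(ω_r−ω_c),  ω_c=0, ω_s=1
ω_r = 0 − (32/92)(1−0) = -8/23
ω_r/ω_s = -8/23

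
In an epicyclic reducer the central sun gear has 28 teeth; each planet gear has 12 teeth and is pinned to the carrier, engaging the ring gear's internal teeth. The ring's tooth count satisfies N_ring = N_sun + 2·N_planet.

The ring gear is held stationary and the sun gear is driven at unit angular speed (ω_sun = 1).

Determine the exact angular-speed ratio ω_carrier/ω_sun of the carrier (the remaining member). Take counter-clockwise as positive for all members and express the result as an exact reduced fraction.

N_ring = 28 + 2·12 = 52
28(ω_s−ω_c) = −52(ω_r−ω_c),  ω_r=0, ω_s=1
28(1−ω_c) = −52(0−ω_c)  ⇒  80ω_c = 28  ⇒  ω_c = 7/20
ω_c/ω_s = 7/20

7/20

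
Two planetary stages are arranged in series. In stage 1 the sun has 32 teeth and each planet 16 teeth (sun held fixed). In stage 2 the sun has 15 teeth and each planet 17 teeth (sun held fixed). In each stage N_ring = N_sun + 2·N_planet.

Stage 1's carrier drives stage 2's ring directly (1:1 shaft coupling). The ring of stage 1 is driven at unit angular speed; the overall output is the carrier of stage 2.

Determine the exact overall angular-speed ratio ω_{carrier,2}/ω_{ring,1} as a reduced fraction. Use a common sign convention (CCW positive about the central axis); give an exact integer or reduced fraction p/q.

49/96

Stage 1: N_ring = 32 + 2·16 = 64
Stage 1: 32(ω_s−ω_c) = −64(ω_r−ω_c),  ω_s=0, ω_r=1
Stage 1: 32(0−ω_c) = −64(1−ω_c)  ⇒  96ω_c = 64  ⇒  ω_c = 2/3
  ⇒ ω_c¹/ω_r¹ = 2/3
Stage 2: N_ring = 15 + 2·17 = 49
Stage 2: 15(ω_s−ω_c) = −49(ω_r−ω_c),  ω_s=0, ω_r=1
Stage 2: 15(0−ω_c) = −49(1−ω_c)  ⇒  64ω_c = 49  ⇒  ω_c = 49/64
  ⇒ ω_c²/ω_r² = 49/64
Coupling ω_r² = ω_c¹ ⇒ overall = 2/3 × 49/64 = 49/96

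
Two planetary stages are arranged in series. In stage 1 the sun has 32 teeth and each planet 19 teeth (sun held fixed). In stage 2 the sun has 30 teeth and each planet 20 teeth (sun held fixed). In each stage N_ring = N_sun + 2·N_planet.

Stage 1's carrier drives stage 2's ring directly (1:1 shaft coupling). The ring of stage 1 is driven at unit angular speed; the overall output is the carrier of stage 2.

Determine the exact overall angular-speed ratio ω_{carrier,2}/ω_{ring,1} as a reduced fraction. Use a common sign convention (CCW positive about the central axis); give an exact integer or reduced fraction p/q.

Stage 1: N_ring = 32 + 2·19 = 70
Stage 1: 32(ω_s−ω_c) = −70(ω_r−ω_c),  ω_s=0, ω_r=1
Stage 1: 32(0−ω_c) = −70(1−ω_c)  ⇒  102ω_c = 70  ⇒  ω_c = 35/51
  ⇒ ω_c¹/ω_r¹ = 35/51
Stage 2: N_ring = 30 + 2·20 = 70
Stage 2: 30(ω_s−ω_c) = −70(ω_r−ω_c),  ω_s=0, ω_r=1
Stage 2: 30(0−ω_c) = −70(1−ω_c)  ⇒  100ω_c = 70  ⇒  ω_c = 7/10
  ⇒ ω_c²/ω_r² = 7/10
Coupling ω_r² = ω_c¹ ⇒ overall = 35/51 × 7/10 = 49/102

49/102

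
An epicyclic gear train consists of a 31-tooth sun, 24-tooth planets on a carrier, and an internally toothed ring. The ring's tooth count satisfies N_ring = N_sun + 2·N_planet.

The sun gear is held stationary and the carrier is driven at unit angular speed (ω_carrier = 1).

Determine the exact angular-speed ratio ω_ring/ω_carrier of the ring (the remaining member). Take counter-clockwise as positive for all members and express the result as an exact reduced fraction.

110/79

N_ring = 31 + 2·24 = 79
31(ω_s−ω_c) = −79(ω_r−ω_c),  ω_s=0, ω_c=1
ω_r = 1 − (31/79)(0−1) = 110/79
ω_r/ω_c = 110/79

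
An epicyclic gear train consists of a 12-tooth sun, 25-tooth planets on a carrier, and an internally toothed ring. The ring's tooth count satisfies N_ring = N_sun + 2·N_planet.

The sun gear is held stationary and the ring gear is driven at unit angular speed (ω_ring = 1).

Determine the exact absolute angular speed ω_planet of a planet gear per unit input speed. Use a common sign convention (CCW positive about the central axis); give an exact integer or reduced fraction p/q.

N_ring = 12 + 2·25 = 62
12(ω_s−ω_c) = −62(ω_r−ω_c),  ω_s=0, ω_r=1
12(0−ω_c) = −62(1−ω_c)  ⇒  74ω_c = 62  ⇒  ω_c = 31/37
sun–planet: 12·(0−31/37) = −25·(ω_p−ω_c)  ⇒  ω_p−ω_c = −(12/25)·(-31/37) = 372/925
ω_p = 31/37 + 372/925 = 31/25

31/25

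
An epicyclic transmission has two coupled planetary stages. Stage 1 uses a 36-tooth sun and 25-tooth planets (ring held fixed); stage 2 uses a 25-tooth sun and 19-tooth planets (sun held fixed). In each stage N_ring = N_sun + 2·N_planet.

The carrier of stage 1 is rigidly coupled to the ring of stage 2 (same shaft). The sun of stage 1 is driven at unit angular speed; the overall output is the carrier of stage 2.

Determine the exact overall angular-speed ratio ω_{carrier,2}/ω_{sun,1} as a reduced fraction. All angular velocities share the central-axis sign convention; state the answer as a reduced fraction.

Stage 1: N_ring = 36 + 2·25 = 86
Stage 1: 36(ω_s−ω_c) = −86(ω_r−ω_c),  ω_r=0, ω_s=1
Stage 1: 36(1−ω_c) = −86(0−ω_c)  ⇒  122ω_c = 36  ⇒  ω_c = 18/61
  ⇒ ω_c¹/ω_s¹ = 18/61
Stage 2: N_ring = 25 + 2·19 = 63
Stage 2: 25(ω_s−ω_c) = −63(ω_r−ω_c),  ω_s=0, ω_r=1
Stage 2: 25(0−ω_c) = −63(1−ω_c)  ⇒  88ω_c = 63  ⇒  ω_c = 63/88
  ⇒ ω_c²/ω_r² = 63/88
Coupling ω_r² = ω_c¹ ⇒ overall = 18/61 × 63/88 = 567/2684

567/2684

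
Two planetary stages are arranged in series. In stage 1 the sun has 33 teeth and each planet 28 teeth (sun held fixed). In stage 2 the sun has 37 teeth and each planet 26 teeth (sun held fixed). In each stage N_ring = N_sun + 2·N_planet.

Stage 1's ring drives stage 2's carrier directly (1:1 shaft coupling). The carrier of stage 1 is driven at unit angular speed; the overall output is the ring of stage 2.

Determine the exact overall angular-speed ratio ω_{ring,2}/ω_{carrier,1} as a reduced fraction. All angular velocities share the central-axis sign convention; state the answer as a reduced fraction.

Stage 1: N_ring = 33 + 2·28 = 89
Stage 1: 33(ω_s−ω_c) = −89(ω_r−ω_c),  ω_s=0, ω_c=1
Stage 1: ω_r = 1 − (33/89)(0−1) = 122/89
  ⇒ ω_r¹/ω_c¹ = 122/89
Stage 2: N_ring = 37 + 2·26 = 89
Stage 2: 37(ω_s−ω_c) = −89(ω_r−ω_c),  ω_s=0, ω_c=1
Stage 2: ω_r = 1 − (37/89)(0−1) = 126/89
  ⇒ ω_r²/ω_c² = 126/89
Coupling ω_c² = ω_r¹ ⇒ overall = 122/89 × 126/89 = 15372/7921

15372/7921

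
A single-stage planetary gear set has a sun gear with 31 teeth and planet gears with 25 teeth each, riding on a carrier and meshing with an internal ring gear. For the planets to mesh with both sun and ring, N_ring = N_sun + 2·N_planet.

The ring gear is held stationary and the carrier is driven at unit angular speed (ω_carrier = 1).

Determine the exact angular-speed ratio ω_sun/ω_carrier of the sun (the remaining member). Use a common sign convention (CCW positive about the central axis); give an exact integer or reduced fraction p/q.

N_ring = 31 + 2·25 = 81
31(ω_s−ω_c) = −81(ω_r−ω_c),  ω_r=0, ω_c=1
ω_s = 1 − (81/31)(0−1) = 112/31
ω_s/ω_c = 112/31

112/31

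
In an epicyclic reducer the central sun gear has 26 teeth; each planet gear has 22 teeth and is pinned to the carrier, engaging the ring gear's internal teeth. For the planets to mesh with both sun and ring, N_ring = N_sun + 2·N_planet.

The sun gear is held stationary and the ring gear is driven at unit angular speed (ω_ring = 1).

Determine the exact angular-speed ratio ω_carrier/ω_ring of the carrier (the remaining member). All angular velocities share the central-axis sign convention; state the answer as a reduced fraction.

35/48

N_ring = 26 + 2·22 = 70
26(ω_s−ω_c) = −70(ω_r−ω_c),  ω_s=0, ω_r=1
26(0−ω_c) = −70(1−ω_c)  ⇒  96ω_c = 70  ⇒  ω_c = 35/48
ω_c/ω_r = 35/48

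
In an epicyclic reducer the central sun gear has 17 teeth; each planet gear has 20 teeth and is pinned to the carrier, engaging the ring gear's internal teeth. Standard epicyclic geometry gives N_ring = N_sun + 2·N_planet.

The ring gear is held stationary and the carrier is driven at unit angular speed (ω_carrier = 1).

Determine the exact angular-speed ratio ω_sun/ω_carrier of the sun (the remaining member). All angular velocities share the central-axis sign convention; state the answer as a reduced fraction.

74/17

N_ring = 17 + 2·20 = 57
17(ω_s−ω_c) = −57(ω_r−ω_c),  ω_r=0, ω_c=1
ω_s = 1 − (57/17)(0−1) = 74/17
ω_s/ω_c = 74/17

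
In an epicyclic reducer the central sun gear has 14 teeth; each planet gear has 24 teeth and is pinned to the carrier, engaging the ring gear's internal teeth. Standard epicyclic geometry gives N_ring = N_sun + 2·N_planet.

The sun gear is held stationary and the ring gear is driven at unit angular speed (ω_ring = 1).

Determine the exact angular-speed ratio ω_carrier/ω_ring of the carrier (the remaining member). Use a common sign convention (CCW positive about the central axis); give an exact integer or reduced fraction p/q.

31/38

N_ring = 14 + 2·24 = 62
14(ω_s−ω_c) = −62(ω_r−ω_c),  ω_s=0, ω_r=1
14(0−ω_c) = −62(1−ω_c)  ⇒  76ω_c = 62  ⇒  ω_c = 31/38
ω_c/ω_r = 31/38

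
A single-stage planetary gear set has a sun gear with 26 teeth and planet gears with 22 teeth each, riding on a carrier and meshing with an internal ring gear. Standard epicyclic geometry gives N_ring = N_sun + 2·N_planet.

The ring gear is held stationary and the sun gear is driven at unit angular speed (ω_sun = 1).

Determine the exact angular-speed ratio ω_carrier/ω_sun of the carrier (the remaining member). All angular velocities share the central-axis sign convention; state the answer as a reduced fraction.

N_ring = 26 + 2·22 = 70
26(ω_s−ω_c) = −70(ω_r−ω_c),  ω_r=0, ω_s=1
26(1−ω_c) = −70(0−ω_c)  ⇒  96ω_c = 26  ⇒  ω_c = 13/48
ω_c/ω_s = 13/48

13/48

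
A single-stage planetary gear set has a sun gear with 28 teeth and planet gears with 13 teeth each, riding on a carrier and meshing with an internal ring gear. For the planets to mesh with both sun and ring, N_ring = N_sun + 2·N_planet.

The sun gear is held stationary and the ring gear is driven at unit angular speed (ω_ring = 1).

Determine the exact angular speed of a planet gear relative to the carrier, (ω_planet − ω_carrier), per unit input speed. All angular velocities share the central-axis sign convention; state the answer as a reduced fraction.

756/533

N_ring = 28 + 2·13 = 54
28(ω_s−ω_c) = −54(ω_r−ω_c),  ω_s=0, ω_r=1
28(0−ω_c) = −54(1−ω_c)  ⇒  82ω_c = 54  ⇒  ω_c = 27/41
sun–planet: 28·(0−27/41) = −13·(ω_p−ω_c)  ⇒  ω_p−ω_c = −(28/13)·(-27/41) = 756/533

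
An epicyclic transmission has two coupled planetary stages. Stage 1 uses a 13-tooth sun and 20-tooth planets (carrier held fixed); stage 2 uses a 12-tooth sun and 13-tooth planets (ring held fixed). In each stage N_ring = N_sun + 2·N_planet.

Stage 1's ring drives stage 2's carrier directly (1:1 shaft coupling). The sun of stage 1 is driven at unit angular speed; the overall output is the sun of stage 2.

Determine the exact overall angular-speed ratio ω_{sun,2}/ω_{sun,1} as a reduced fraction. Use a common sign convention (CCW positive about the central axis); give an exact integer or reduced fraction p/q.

-325/318

Stage 1: N_ring = 13 + 2·20 = 53
Stage 1: 13(ω_s−ω_c) = −53(ω_r−ω_c),  ω_c=0, ω_s=1
Stage 1: ω_r = 0 − (13/53)(1−0) = -13/53
  ⇒ ω_r¹/ω_s¹ = -13/53
Stage 2: N_ring = 12 + 2·13 = 38
Stage 2: 12(ω_s−ω_c) = −38(ω_r−ω_c),  ω_r=0, ω_c=1
Stage 2: ω_s = 1 − (38/12)(0−1) = 25/6
  ⇒ ω_s²/ω_c² = 25/6
Coupling ω_c² = ω_r¹ ⇒ overall = -13/53 × 25/6 = -325/318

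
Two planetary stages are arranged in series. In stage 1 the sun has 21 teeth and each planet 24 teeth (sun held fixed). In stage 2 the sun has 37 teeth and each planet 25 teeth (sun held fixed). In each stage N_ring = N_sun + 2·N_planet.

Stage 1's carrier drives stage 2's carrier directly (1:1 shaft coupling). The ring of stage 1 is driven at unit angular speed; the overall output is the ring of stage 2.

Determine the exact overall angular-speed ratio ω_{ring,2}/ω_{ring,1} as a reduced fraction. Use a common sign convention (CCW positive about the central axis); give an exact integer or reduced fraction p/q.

Stage 1: N_ring = 21 + 2·24 = 69
Stage 1: 21(ω_s−ω_c) = −69(ω_r−ω_c),  ω_s=0, ω_r=1
Stage 1: 21(0−ω_c) = −69(1−ω_c)  ⇒  90ω_c = 69  ⇒  ω_c = 23/30
  ⇒ ω_c¹/ω_r¹ = 23/30
Stage 2: N_ring = 37 + 2·25 = 87
Stage 2: 37(ω_s−ω_c) = −87(ω_r−ω_c),  ω_s=0, ω_c=1
Stage 2: ω_r = 1 − (37/87)(0−1) = 124/87
  ⇒ ω_r²/ω_c² = 124/87
Coupling ω_c² = ω_c¹ ⇒ overall = 23/30 × 124/87 = 1426/1305

1426/1305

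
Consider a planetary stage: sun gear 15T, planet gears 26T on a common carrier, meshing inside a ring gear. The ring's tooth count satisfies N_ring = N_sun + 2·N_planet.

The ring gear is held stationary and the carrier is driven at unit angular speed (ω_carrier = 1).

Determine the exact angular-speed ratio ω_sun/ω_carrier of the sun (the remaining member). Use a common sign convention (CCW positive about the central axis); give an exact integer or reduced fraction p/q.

82/15

N_ring = 15 + 2·26 = 67
15(ω_s−ω_c) = −67(ω_r−ω_c),  ω_r=0, ω_c=1
ω_s = 1 − (67/15)(0−1) = 82/15
ω_s/ω_c = 82/15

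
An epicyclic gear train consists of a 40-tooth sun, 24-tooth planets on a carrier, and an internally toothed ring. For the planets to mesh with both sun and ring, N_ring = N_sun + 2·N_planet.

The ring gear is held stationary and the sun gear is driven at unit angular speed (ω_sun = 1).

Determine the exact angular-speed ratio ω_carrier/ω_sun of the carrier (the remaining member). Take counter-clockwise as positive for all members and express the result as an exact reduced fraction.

N_ring = 40 + 2·24 = 88
40(ω_s−ω_c) = −88(ω_r−ω_c),  ω_r=0, ω_s=1
40(1−ω_c) = −88(0−ω_c)  ⇒  128ω_c = 40  ⇒  ω_c = 5/16
ω_c/ω_s = 5/16

5/16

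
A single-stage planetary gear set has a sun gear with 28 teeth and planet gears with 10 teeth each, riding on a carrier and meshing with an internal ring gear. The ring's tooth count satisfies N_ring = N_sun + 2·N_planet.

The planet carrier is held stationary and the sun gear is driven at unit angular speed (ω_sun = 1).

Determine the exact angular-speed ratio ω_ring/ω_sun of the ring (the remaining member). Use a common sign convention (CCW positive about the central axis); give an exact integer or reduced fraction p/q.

-7/12

N_ring = 28 + 2·10 = 48
28(ω_s−ω_c) = −48(ω_r−ω_c),  ω_c=0, ω_s=1
ω_r = 0 − (28/48)(1−0) = -7/12
ω_r/ω_s = -7/12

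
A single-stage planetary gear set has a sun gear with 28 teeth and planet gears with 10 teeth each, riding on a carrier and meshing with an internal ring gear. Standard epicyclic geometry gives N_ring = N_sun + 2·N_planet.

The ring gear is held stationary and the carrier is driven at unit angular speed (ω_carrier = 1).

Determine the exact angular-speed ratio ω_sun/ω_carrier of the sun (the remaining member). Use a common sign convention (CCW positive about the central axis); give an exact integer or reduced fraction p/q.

N_ring = 28 + 2·10 = 48
28(ω_s−ω_c) = −48(ω_r−ω_c),  ω_r=0, ω_c=1
ω_s = 1 − (48/28)(0−1) = 19/7
ω_s/ω_c = 19/7

19/7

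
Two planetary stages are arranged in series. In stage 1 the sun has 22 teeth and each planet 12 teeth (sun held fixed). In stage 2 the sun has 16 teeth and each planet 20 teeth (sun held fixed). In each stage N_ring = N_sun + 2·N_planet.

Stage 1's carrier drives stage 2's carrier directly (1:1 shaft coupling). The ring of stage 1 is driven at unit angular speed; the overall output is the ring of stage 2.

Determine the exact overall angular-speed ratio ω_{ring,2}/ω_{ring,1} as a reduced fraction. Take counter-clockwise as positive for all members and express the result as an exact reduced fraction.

207/238

Stage 1: N_ring = 22 + 2·12 = 46
Stage 1: 22(ω_s−ω_c) = −46(ω_r−ω_c),  ω_s=0, ω_r=1
Stage 1: 22(0−ω_c) = −46(1−ω_c)  ⇒  68ω_c = 46  ⇒  ω_c = 23/34
  ⇒ ω_c¹/ω_r¹ = 23/34
Stage 2: N_ring = 16 + 2·20 = 56
Stage 2: 16(ω_s−ω_c) = −56(ω_r−ω_c),  ω_s=0, ω_c=1
Stage 2: ω_r = 1 − (16/56)(0−1) = 9/7
  ⇒ ω_r²/ω_c² = 9/7
Coupling ω_c² = ω_c¹ ⇒ overall = 23/34 × 9/7 = 207/238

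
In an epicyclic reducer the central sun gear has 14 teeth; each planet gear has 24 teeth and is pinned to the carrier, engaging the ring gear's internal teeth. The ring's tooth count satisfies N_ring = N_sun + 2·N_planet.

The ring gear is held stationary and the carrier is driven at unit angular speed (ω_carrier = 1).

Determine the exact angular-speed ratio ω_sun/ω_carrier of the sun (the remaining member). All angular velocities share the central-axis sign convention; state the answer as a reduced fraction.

N_ring = 14 + 2·24 = 62
14(ω_s−ω_c) = −62(ω_r−ω_c),  ω_r=0, ω_c=1
ω_s = 1 − (62/14)(0−1) = 38/7
ω_s/ω_c = 38/7

38/7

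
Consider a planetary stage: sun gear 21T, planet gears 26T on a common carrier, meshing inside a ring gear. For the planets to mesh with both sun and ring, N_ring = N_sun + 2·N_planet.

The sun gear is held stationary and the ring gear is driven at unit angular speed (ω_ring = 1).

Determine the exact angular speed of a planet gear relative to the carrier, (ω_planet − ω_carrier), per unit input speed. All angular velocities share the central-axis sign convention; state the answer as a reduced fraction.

N_ring = 21 + 2·26 = 73
21(ω_s−ω_c) = −73(ω_r−ω_c),  ω_s=0, ω_r=1
21(0−ω_c) = −73(1−ω_c)  ⇒  94ω_c = 73  ⇒  ω_c = 73/94
sun–planet: 21·(0−73/94) = −26·(ω_p−ω_c)  ⇒  ω_p−ω_c = −(21/26)·(-73/94) = 1533/2444

1533/2444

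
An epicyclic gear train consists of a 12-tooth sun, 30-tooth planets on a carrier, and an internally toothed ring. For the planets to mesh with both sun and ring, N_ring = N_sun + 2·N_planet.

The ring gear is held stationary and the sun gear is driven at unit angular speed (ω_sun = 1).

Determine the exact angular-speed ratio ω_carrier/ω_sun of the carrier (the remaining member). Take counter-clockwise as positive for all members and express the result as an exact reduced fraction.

N_ring = 12 + 2·30 = 72
12(ω_s−ω_c) = −72(ω_r−ω_c),  ω_r=0, ω_s=1
12(1−ω_c) = −72(0−ω_c)  ⇒  84ω_c = 12  ⇒  ω_c = 1/7
ω_c/ω_s = 1/7

1/7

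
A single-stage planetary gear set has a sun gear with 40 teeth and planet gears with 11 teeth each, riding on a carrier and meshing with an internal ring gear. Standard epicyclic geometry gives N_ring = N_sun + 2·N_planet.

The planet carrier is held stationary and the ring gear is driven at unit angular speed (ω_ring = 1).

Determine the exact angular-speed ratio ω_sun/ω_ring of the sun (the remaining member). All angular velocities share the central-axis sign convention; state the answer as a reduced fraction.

-31/20

N_ring = 40 + 2·11 = 62
40(ω_s−ω_c) = −62(ω_r−ω_c),  ω_c=0, ω_r=1
ω_s = 0 − (62/40)(1−0) = -31/20
ω_s/ω_r = -31/20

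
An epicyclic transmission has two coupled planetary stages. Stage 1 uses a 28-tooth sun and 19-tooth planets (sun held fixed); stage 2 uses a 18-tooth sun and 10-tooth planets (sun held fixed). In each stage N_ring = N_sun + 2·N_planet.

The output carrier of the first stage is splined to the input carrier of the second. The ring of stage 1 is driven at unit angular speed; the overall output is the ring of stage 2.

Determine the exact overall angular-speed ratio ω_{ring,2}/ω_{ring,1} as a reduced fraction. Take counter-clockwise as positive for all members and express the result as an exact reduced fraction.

924/893

Stage 1: N_ring = 28 + 2·19 = 66
Stage 1: 28(ω_s−ω_c) = −66(ω_r−ω_c),  ω_s=0, ω_r=1
Stage 1: 28(0−ω_c) = −66(1−ω_c)  ⇒  94ω_c = 66  ⇒  ω_c = 33/47
  ⇒ ω_c¹/ω_r¹ = 33/47
Stage 2: N_ring = 18 + 2·10 = 38
Stage 2: 18(ω_s−ω_c) = −38(ω_r−ω_c),  ω_s=0, ω_c=1
Stage 2: ω_r = 1 − (18/38)(0−1) = 28/19
  ⇒ ω_r²/ω_c² = 28/19
Coupling ω_c² = ω_c¹ ⇒ overall = 33/47 × 28/19 = 924/893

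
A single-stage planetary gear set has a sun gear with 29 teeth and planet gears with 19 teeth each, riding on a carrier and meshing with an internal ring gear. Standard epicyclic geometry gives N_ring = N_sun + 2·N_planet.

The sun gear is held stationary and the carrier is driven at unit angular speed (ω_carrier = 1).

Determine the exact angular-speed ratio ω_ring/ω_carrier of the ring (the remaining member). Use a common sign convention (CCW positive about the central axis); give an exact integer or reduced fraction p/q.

96/67

N_ring = 29 + 2·19 = 67
29(ω_s−ω_c) = −67(ω_r−ω_c),  ω_s=0, ω_c=1
ω_r = 1 − (29/67)(0−1) = 96/67
ω_r/ω_c = 96/67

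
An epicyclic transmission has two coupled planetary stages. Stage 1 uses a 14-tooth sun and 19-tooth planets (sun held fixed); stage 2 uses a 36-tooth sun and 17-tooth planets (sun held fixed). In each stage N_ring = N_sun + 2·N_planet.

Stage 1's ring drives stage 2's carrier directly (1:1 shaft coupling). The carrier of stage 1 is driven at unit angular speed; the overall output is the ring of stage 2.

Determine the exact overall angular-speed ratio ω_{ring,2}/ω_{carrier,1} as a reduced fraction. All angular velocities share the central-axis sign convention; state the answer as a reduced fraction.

1749/910

Stage 1: N_ring = 14 + 2·19 = 52
Stage 1: 14(ω_s−ω_c) = −52(ω_r−ω_c),  ω_s=0, ω_c=1
Stage 1: ω_r = 1 − (14/52)(0−1) = 33/26
  ⇒ ω_r¹/ω_c¹ = 33/26
Stage 2: N_ring = 36 + 2·17 = 70
Stage 2: 36(ω_s−ω_c) = −70(ω_r−ω_c),  ω_s=0, ω_c=1
Stage 2: ω_r = 1 − (36/70)(0−1) = 53/35
  ⇒ ω_r²/ω_c² = 53/35
Coupling ω_c² = ω_r¹ ⇒ overall = 33/26 × 53/35 = 1749/910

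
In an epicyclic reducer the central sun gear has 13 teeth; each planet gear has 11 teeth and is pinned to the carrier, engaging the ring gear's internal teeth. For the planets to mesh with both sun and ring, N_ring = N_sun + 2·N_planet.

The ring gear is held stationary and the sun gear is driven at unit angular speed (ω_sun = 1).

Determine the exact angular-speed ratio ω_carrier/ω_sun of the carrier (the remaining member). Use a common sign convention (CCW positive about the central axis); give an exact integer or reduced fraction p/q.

13/48

N_ring = 13 + 2·11 = 35
13(ω_s−ω_c) = −35(ω_r−ω_c),  ω_r=0, ω_s=1
13(1−ω_c) = −35(0−ω_c)  ⇒  48ω_c = 13  ⇒  ω_c = 13/48
ω_c/ω_s = 13/48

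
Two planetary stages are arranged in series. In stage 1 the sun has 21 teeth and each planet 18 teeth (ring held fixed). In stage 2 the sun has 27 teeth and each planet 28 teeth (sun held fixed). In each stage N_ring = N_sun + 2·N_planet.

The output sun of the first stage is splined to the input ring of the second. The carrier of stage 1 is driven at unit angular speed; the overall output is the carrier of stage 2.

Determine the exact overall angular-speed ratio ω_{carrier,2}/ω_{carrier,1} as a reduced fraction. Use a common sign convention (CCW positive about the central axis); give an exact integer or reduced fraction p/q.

1079/385

Stage 1: N_ring = 21 + 2·18 = 57
Stage 1: 21(ω_s−ω_c) = −57(ω_r−ω_c),  ω_r=0, ω_c=1
Stage 1: ω_s = 1 − (57/21)(0−1) = 26/7
  ⇒ ω_s¹/ω_c¹ = 26/7
Stage 2: N_ring = 27 + 2·28 = 83
Stage 2: 27(ω_s−ω_c) = −83(ω_r−ω_c),  ω_s=0, ω_r=1
Stage 2: 27(0−ω_c) = −83(1−ω_c)  ⇒  110ω_c = 83  ⇒  ω_c = 83/110
  ⇒ ω_c²/ω_r² = 83/110
Coupling ω_r² = ω_s¹ ⇒ overall = 26/7 × 83/110 = 1079/385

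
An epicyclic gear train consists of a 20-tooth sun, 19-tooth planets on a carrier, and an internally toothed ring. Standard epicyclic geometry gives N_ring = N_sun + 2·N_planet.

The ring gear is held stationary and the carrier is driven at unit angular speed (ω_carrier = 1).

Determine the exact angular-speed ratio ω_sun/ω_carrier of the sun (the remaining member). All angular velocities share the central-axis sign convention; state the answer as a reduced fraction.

39/10

N_ring = 20 + 2·19 = 58
20(ω_s−ω_c) = −58(ω_r−ω_c),  ω_r=0, ω_c=1
ω_s = 1 − (58/20)(0−1) = 39/10
ω_s/ω_c = 39/10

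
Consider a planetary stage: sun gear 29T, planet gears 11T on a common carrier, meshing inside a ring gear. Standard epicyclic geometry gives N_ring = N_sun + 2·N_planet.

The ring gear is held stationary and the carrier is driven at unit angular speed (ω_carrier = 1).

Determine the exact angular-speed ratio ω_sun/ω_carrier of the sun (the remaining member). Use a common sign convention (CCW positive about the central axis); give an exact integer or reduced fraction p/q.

N_ring = 29 + 2·11 = 51
29(ω_s−ω_c) = −51(ω_r−ω_c),  ω_r=0, ω_c=1
ω_s = 1 − (51/29)(0−1) = 80/29
ω_s/ω_c = 80/29

80/29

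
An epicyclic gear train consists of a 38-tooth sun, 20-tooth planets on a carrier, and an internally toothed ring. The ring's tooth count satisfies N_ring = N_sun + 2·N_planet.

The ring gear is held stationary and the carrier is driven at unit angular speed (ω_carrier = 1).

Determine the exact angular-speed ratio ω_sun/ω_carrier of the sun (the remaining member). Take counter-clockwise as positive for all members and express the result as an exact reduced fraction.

N_ring = 38 + 2·20 = 78
38(ω_s−ω_c) = −78(ω_r−ω_c),  ω_r=0, ω_c=1
ω_s = 1 − (78/38)(0−1) = 58/19
ω_s/ω_c = 58/19

58/19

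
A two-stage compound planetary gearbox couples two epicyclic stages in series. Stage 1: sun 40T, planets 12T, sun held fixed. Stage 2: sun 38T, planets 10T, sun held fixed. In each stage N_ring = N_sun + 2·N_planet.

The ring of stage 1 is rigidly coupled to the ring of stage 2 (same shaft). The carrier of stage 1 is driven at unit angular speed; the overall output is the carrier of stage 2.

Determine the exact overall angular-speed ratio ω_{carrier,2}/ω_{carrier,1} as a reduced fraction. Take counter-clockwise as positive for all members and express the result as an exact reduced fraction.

Stage 1: N_ring = 40 + 2·12 = 64
Stage 1: 40(ω_s−ω_c) = −64(ω_r−ω_c),  ω_s=0, ω_c=1
Stage 1: ω_r = 1 − (40/64)(0−1) = 13/8
  ⇒ ω_r¹/ω_c¹ = 13/8
Stage 2: N_ring = 38 + 2·10 = 58
Stage 2: 38(ω_s−ω_c) = −58(ω_r−ω_c),  ω_s=0, ω_r=1
Stage 2: 38(0−ω_c) = −58(1−ω_c)  ⇒  96ω_c = 58  ⇒  ω_c = 29/48
  ⇒ ω_c²/ω_r² = 29/48
Coupling ω_r² = ω_r¹ ⇒ overall = 13/8 × 29/48 = 377/384

377/384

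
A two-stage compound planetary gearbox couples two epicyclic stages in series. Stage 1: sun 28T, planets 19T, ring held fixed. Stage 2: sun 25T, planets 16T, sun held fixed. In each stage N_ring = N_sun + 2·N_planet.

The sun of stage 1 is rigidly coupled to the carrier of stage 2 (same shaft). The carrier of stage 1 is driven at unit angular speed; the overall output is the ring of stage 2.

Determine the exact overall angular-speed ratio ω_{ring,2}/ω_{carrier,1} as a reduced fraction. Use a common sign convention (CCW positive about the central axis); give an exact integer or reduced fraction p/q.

1927/399

Stage 1: N_ring = 28 + 2·19 = 66
Stage 1: 28(ω_s−ω_c) = −66(ω_r−ω_c),  ω_r=0, ω_c=1
Stage 1: ω_s = 1 − (66/28)(0−1) = 47/14
  ⇒ ω_s¹/ω_c¹ = 47/14
Stage 2: N_ring = 25 + 2·16 = 57
Stage 2: 25(ω_s−ω_c) = −57(ω_r−ω_c),  ω_s=0, ω_c=1
Stage 2: ω_r = 1 − (25/57)(0−1) = 82/57
  ⇒ ω_r²/ω_c² = 82/57
Coupling ω_c² = ω_s¹ ⇒ overall = 47/14 × 82/57 = 1927/399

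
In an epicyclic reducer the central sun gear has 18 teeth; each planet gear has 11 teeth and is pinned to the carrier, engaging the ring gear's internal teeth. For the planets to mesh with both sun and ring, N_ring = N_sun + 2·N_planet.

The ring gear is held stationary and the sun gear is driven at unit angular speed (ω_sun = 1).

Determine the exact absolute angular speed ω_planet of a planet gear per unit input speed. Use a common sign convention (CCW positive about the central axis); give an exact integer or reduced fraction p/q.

-9/11

N_ring = 18 + 2·11 = 40
18(ω_s−ω_c) = −40(ω_r−ω_c),  ω_r=0, ω_s=1
18(1−ω_c) = −40(0−ω_c)  ⇒  58ω_c = 18  ⇒  ω_c = 9/29
sun–planet: 18·(1−9/29) = −11·(ω_p−ω_c)  ⇒  ω_p−ω_c = −(18/11)·(20/29) = -360/319
ω_p = 9/29 − 360/319 = -9/11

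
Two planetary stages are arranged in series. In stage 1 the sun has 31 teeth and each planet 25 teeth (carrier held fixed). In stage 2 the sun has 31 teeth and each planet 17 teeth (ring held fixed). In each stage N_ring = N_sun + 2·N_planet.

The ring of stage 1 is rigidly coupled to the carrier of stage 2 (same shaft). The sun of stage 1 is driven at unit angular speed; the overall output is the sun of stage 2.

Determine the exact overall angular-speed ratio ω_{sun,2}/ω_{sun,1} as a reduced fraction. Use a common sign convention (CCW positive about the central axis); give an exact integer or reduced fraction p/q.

Stage 1: N_ring = 31 + 2·25 = 81
Stage 1: 31(ω_s−ω_c) = −81(ω_r−ω_c),  ω_c=0, ω_s=1
Stage 1: ω_r = 0 − (31/81)(1−0) = -31/81
  ⇒ ω_r¹/ω_s¹ = -31/81
Stage 2: N_ring = 31 + 2·17 = 65
Stage 2: 31(ω_s−ω_c) = −65(ω_r−ω_c),  ω_r=0, ω_c=1
Stage 2: ω_s = 1 − (65/31)(0−1) = 96/31
  ⇒ ω_s²/ω_c² = 96/31
Coupling ω_c² = ω_r¹ ⇒ overall = -31/81 × 96/31 = -32/27

-32/27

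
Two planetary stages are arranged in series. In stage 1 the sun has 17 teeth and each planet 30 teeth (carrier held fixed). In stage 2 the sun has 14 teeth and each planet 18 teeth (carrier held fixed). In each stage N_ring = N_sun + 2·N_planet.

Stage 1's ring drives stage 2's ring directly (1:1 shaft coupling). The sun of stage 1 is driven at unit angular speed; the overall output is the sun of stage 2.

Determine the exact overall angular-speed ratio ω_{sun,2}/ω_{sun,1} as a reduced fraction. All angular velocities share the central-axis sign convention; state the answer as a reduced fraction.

425/539

Stage 1: N_ring = 17 + 2·30 = 77
Stage 1: 17(ω_s−ω_c) = −77(ω_r−ω_c),  ω_c=0, ω_s=1
Stage 1: ω_r = 0 − (17/77)(1−0) = -17/77
  ⇒ ω_r¹/ω_s¹ = -17/77
Stage 2: N_ring = 14 + 2·18 = 50
Stage 2: 14(ω_s−ω_c) = −50(ω_r−ω_c),  ω_c=0, ω_r=1
Stage 2: ω_s = 0 − (50/14)(1−0) = -25/7
  ⇒ ω_s²/ω_r² = -25/7
Coupling ω_r² = ω_r¹ ⇒ overall = -17/77 × -25/7 = 425/539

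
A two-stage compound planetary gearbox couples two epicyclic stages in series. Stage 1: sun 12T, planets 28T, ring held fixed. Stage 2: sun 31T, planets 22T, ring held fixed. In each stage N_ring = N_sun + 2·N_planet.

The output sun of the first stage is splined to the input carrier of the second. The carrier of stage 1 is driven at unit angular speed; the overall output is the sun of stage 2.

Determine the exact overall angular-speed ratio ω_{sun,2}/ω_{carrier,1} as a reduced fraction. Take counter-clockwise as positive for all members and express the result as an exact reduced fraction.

2120/93

Stage 1: N_ring = 12 + 2·28 = 68
Stage 1: 12(ω_s−ω_c) = −68(ω_r−ω_c),  ω_r=0, ω_c=1
Stage 1: ω_s = 1 − (68/12)(0−1) = 20/3
  ⇒ ω_s¹/ω_c¹ = 20/3
Stage 2: N_ring = 31 + 2·22 = 75
Stage 2: 31(ω_s−ω_c) = −75(ω_r−ω_c),  ω_r=0, ω_c=1
Stage 2: ω_s = 1 − (75/31)(0−1) = 106/31
  ⇒ ω_s²/ω_c² = 106/31
Coupling ω_c² = ω_s¹ ⇒ overall = 20/3 × 106/31 = 2120/93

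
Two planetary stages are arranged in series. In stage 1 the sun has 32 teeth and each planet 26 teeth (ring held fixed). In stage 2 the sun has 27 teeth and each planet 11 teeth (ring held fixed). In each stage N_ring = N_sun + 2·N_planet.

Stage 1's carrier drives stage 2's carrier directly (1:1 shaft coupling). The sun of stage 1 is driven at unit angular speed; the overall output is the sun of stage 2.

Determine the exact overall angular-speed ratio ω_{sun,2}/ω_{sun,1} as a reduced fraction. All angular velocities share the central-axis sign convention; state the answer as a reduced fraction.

Stage 1: N_ring = 32 + 2·26 = 84
Stage 1: 32(ω_s−ω_c) = −84(ω_r−ω_c),  ω_r=0, ω_s=1
Stage 1: 32(1−ω_c) = −84(0−ω_c)  ⇒  116ω_c = 32  ⇒  ω_c = 8/29
  ⇒ ω_c¹/ω_s¹ = 8/29
Stage 2: N_ring = 27 + 2·11 = 49
Stage 2: 27(ω_s−ω_c) = −49(ω_r−ω_c),  ω_r=0, ω_c=1
Stage 2: ω_s = 1 − (49/27)(0−1) = 76/27
  ⇒ ω_s²/ω_c² = 76/27
Coupling ω_c² = ω_c¹ ⇒ overall = 8/29 × 76/27 = 608/783

608/783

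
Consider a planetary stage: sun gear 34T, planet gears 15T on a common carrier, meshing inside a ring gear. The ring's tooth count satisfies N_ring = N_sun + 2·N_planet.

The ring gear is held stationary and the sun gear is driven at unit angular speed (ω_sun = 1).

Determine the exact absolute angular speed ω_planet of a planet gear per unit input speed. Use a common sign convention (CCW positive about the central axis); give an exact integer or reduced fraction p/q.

-17/15

N_ring = 34 + 2·15 = 64
34(ω_s−ω_c) = −64(ω_r−ω_c),  ω_r=0, ω_s=1
34(1−ω_c) = −64(0−ω_c)  ⇒  98ω_c = 34  ⇒  ω_c = 17/49
sun–planet: 34·(1−17/49) = −15·(ω_p−ω_c)  ⇒  ω_p−ω_c = −(34/15)·(32/49) = -1088/735
ω_p = 17/49 − 1088/735 = -17/15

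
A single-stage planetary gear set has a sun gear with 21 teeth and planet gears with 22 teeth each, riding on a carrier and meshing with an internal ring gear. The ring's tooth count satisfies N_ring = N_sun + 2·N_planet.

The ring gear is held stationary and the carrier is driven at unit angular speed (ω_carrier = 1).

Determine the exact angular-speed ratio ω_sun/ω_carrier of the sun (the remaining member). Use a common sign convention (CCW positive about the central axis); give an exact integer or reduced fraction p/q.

N_ring = 21 + 2·22 = 65
21(ω_s−ω_c) = −65(ω_r−ω_c),  ω_r=0, ω_c=1
ω_s = 1 − (65/21)(0−1) = 86/21
ω_s/ω_c = 86/21

86/21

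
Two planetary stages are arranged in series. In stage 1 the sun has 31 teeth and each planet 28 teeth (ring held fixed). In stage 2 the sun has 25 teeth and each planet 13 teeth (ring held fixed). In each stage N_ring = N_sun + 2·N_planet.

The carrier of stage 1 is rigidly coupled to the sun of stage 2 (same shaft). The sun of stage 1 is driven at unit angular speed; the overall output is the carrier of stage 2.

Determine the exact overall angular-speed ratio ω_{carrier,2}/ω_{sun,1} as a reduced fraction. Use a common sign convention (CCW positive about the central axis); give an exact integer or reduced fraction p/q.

Stage 1: N_ring = 31 + 2·28 = 87
Stage 1: 31(ω_s−ω_c) = −87(ω_r−ω_c),  ω_r=0, ω_s=1
Stage 1: 31(1−ω_c) = −87(0−ω_c)  ⇒  118ω_c = 31  ⇒  ω_c = 31/118
  ⇒ ω_c¹/ω_s¹ = 31/118
Stage 2: N_ring = 25 + 2·13 = 51
Stage 2: 25(ω_s−ω_c) = −51(ω_r−ω_c),  ω_r=0, ω_s=1
Stage 2: 25(1−ω_c) = −51(0−ω_c)  ⇒  76ω_c = 25  ⇒  ω_c = 25/76
  ⇒ ω_c²/ω_s² = 25/76
Coupling ω_s² = ω_c¹ ⇒ overall = 31/118 × 25/76 = 775/8968

775/8968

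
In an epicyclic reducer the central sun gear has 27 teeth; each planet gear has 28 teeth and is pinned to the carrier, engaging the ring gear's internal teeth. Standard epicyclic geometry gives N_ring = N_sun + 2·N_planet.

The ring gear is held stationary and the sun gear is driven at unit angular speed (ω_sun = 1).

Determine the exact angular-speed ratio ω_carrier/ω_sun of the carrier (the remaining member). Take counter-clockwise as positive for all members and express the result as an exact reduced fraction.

N_ring = 27 + 2·28 = 83
27(ω_s−ω_c) = −83(ω_r−ω_c),  ω_r=0, ω_s=1
27(1−ω_c) = −83(0−ω_c)  ⇒  110ω_c = 27  ⇒  ω_c = 27/110
ω_c/ω_s = 27/110

27/110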